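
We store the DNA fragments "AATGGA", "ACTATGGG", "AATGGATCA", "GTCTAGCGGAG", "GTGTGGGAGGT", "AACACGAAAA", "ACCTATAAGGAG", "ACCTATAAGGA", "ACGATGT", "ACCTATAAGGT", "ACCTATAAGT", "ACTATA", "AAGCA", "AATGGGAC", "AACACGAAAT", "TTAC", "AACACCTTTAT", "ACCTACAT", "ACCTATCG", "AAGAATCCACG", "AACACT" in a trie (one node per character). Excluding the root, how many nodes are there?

93

Insert word by word; a character creates a node only if that edge doesn't already exist:
  "AATGGA" → 6 new (A, A, T, G, G, A)
  "ACTATGGG" → prefix "A" already present; 7 new (C, T, A, T, G, G, G)
  "AATGGATCA" → prefix "AATGGA" already present; 3 new (T, C, A)
  "GTCTAGCGGAG" → 11 new (G, T, C, T, A, G, C, G, G, A, G)
  "GTGTGGGAGGT" → prefix "GT" already present; 9 new (G, T, G, G, G, A, G, G, T)
  "AACACGAAAA" → prefix "AA" already present; 8 new (C, A, C, G, A, A, A, A)
  "ACCTATAAGGAG" → prefix "AC" already present; 10 new (C, T, A, T, A, A, G, G, A, G)
  "ACCTATAAGGA" → prefix "ACCTATAAGGA" already present; 0 new (none)
  "ACGATGT" → prefix "AC" already present; 5 new (G, A, T, G, T)
  "ACCTATAAGGT" → prefix "ACCTATAAGG" already present; 1 new (T)
  "ACCTATAAGT" → prefix "ACCTATAAG" already present; 1 new (T)
  "ACTATA" → prefix "ACTAT" already present; 1 new (A)
  "AAGCA" → prefix "AA" already present; 3 new (G, C, A)
  "AATGGGAC" → prefix "AATGG" already present; 3 new (G, A, C)
  "AACACGAAAT" → prefix "AACACGAAA" already present; 1 new (T)
  "TTAC" → 4 new (T, T, A, C)
  "AACACCTTTAT" → prefix "AACAC" already present; 6 new (C, T, T, T, A, T)
  "ACCTACAT" → prefix "ACCTA" already present; 3 new (C, A, T)
  "ACCTATCG" → prefix "ACCTAT" already present; 2 new (C, G)
  "AAGAATCCACG" → prefix "AAG" already present; 8 new (A, A, T, C, C, A, C, G)
  "AACACT" → prefix "AACAC" already present; 1 new (T)
Total nodes = 6 + 7 + 3 + 11 + 9 + 8 + 10 + 0 + 5 + 1 + 1 + 1 + 3 + 3 + 1 + 4 + 6 + 3 + 2 + 8 + 1 = 93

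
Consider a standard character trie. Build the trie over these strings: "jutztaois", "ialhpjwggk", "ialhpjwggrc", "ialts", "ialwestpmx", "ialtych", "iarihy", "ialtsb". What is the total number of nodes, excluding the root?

38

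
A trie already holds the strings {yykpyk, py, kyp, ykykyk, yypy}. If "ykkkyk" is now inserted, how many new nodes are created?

4

The longest prefix of "ykkkyk" already in the trie is "yk" (length 2).
Each of the 4 remaining characters creates one node.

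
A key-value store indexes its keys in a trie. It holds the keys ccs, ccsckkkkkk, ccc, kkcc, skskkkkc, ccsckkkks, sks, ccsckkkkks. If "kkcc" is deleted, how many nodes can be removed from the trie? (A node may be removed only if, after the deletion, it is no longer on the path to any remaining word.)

4

A node on "kkcc"'s path can go only if nothing else ends at it or branches off below it.
No other word shares any prefix with "kkcc", so all 4 of its nodes go.
Nodes removed: 4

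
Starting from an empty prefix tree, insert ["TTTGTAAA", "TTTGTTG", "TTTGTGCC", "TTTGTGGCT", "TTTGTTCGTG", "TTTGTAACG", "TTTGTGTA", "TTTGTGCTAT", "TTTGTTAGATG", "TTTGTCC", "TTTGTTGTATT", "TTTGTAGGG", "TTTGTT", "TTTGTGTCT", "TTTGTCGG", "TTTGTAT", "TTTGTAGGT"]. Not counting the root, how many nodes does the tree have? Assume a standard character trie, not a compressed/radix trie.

47

Insert word by word; a character creates a node only if that edge doesn't already exist:
  "TTTGTAAA" → 8 new (T, T, T, G, T, A, A, A)
  "TTTGTTG" → prefix "TTTGT" already present; 2 new (T, G)
  "TTTGTGCC" → prefix "TTTGT" already present; 3 new (G, C, C)
  "TTTGTGGCT" → prefix "TTTGTG" already present; 3 new (G, C, T)
  "TTTGTTCGTG" → prefix "TTTGTT" already present; 4 new (C, G, T, G)
  "TTTGTAACG" → prefix "TTTGTAA" already present; 2 new (C, G)
  "TTTGTGTA" → prefix "TTTGTG" already present; 2 new (T, A)
  "TTTGTGCTAT" → prefix "TTTGTGC" already present; 3 new (T, A, T)
  "TTTGTTAGATG" → prefix "TTTGTT" already present; 5 new (A, G, A, T, G)
  "TTTGTCC" → prefix "TTTGT" already present; 2 new (C, C)
  "TTTGTTGTATT" → prefix "TTTGTTG" already present; 4 new (T, A, T, T)
  "TTTGTAGGG" → prefix "TTTGTA" already present; 3 new (G, G, G)
  "TTTGTT" → prefix "TTTGTT" already present; 0 new (none)
  "TTTGTGTCT" → prefix "TTTGTGT" already present; 2 new (C, T)
  "TTTGTCGG" → prefix "TTTGTC" already present; 2 new (G, G)
  "TTTGTAT" → prefix "TTTGTA" already present; 1 new (T)
  "TTTGTAGGT" → prefix "TTTGTAGG" already present; 1 new (T)
Total nodes = 8 + 2 + 3 + 3 + 4 + 2 + 2 + 3 + 5 + 2 + 4 + 3 + 0 + 2 + 2 + 1 + 1 = 47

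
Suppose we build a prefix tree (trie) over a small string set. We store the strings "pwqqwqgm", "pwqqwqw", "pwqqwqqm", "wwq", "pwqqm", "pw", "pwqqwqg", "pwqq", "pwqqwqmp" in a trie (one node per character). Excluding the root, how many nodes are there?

17

Count nodes per top-level branch (shared prefixes stored once):
  'p'-branch (pw, pwqq, pwqqm, pwqqwqg, pwqqwqgm, pwqqwqmp, pwqqwqqm, pwqqwqw): 14 nodes
  'w'-branch (wwq): 3 nodes
Sum: 17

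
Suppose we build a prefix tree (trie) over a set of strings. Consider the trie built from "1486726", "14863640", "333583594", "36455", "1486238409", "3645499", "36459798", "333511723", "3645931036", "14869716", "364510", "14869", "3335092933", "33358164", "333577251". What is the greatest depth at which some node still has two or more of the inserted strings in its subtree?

Look for the deepest trie node that still has at least two words in its subtree.
"14869" and "14869716" agree on "14869" (5 characters) before diverging; nothing deeper is shared.
Longest shared-prefix length: 5

5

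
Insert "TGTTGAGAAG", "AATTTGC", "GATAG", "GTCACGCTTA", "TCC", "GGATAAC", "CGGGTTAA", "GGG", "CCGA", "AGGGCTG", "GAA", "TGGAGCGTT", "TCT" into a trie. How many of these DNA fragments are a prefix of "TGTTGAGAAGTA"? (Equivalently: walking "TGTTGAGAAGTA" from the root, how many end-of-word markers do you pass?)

Walk "TGTTGAGAAGTA" from the root; an end-of-word marker is hit whenever a stored word is a prefix of "TGTTGAGAAGTA".
Prefixes of the query that are stored words: "TGTTGAGAAG"
Count: 1

1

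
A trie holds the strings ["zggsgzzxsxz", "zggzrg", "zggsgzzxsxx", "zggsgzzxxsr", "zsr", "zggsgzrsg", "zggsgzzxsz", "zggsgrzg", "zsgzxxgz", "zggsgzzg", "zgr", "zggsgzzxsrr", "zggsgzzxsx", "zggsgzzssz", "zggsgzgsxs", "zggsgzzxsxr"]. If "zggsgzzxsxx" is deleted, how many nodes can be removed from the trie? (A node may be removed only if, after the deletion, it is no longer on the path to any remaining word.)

A node on "zggsgzzxsxx"'s path can go only if nothing else ends at it or branches off below it.
The suffix "x" (1 node) is used only by "zggsgzzxsxx"; the node for "zggsgzzxsx" still has the child "z", so pruning stops there.
Nodes removed: 1

1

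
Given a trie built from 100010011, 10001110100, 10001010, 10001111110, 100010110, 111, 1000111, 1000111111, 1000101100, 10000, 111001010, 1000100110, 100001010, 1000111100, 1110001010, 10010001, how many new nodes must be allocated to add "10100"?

"10" is already a path in the trie; the remaining "100" must be added.
Each of the 3 remaining characters creates one node.

3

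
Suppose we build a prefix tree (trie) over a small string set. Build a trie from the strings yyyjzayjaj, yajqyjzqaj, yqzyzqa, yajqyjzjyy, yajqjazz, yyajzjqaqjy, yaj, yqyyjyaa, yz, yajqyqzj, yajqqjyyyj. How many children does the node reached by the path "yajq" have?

Walk "yajq" from the root, arriving at one node.
Distinct next characters after "yajq": j, q, y.
That node has 3 child edges.

3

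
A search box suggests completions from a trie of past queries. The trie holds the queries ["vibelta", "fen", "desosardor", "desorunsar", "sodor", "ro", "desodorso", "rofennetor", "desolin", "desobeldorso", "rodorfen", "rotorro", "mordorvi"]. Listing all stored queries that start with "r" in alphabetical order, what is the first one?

Filter for "r…" and sort: "ro", "rodorfen", "rofennetor", "rotorro"
Position 1: ro

ro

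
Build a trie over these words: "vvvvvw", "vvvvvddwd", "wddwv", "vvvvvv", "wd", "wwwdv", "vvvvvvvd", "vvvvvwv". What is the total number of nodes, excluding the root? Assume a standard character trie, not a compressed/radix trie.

Count nodes per top-level branch (shared prefixes stored once):
  'v'-branch (vvvvvddwd, vvvvvv, vvvvvvvd, vvvvvw, vvvvvwv): 14 nodes
  'w'-branch (wd, wddwv, wwwdv): 9 nodes
Sum: 23

23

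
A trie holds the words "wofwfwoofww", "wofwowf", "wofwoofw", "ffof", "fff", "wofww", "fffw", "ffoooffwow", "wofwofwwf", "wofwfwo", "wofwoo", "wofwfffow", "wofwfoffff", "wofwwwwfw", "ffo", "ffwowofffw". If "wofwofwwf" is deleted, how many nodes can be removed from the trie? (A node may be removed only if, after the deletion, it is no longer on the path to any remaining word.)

4

A node on "wofwofwwf"'s path can go only if nothing else ends at it or branches off below it.
The suffix "fwwf" (4 nodes) is used only by "wofwofwwf"; the node for "wofwo" still has the child "w", so pruning stops there.
Nodes removed: 4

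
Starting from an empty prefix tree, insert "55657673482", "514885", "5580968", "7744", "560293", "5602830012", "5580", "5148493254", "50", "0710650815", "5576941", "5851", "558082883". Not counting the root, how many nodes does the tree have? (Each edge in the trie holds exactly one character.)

66

Count nodes per top-level branch (shared prefixes stored once):
  '0'-branch (0710650815): 10 nodes
  '5'-branch (50, 5148493254, 514885, 55657673482, 5576941, 5580, 558082883, 5580968, 5602830012, 560293, 5851): 52 nodes
  '7'-branch (7744): 4 nodes
Sum: 66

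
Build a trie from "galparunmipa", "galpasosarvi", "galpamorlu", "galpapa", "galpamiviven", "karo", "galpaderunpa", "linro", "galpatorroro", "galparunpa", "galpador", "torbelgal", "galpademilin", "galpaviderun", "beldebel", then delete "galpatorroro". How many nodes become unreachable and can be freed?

7

A node on "galpatorroro"'s path can go only if nothing else ends at it or branches off below it.
The suffix "torroro" (7 nodes) is used only by "galpatorroro"; the node for "galpa" still has the child "r", so pruning stops there.
Nodes removed: 7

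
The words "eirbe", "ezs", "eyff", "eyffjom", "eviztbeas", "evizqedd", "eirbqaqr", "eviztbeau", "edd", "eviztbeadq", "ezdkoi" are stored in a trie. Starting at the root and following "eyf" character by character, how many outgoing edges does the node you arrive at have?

The children of the "eyf" node are the distinct next characters among strings starting with "eyf".
Characters that immediately follow "eyf" among the stored strings: {f}.
That node has 1 child edge.

1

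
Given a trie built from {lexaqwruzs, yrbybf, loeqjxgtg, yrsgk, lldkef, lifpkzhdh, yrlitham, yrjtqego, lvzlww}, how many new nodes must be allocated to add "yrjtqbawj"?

4

Walking "yrjtqbawj" from the root, the first 5 characters ("yrjtq") follow existing edges; "b" is the first miss.
Each of the 4 remaining characters creates one node.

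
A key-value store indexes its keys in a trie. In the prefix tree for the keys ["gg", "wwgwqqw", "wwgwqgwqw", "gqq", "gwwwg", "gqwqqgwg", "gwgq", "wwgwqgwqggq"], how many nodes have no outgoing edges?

8

Leaves are exactly the stored words that no other stored word extends.
Those words: "gg", "gqq", "gqwqqgwg", "gwgq", "gwwwg", "wwgwqgwqggq", "wwgwqgwqw", "wwgwqqw"
Leaf count: 8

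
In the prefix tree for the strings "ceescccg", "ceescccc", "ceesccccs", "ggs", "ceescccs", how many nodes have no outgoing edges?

4

A leaf is a node with no children — equivalently, the end of a word that is not a proper prefix of any other stored word.
Those words: "ceesccccs", "ceescccg", "ceescccs", "ggs"
Leaf count: 4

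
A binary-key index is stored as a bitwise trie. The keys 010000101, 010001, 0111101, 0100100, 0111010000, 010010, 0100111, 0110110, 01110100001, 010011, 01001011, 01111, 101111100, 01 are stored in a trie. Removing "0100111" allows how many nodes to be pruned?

1

A node on "0100111"'s path can go only if nothing else ends at it or branches off below it.
The suffix "1" (1 node) is used only by "0100111"; "010011" is itself a stored word, so pruning stops there.
Nodes removed: 1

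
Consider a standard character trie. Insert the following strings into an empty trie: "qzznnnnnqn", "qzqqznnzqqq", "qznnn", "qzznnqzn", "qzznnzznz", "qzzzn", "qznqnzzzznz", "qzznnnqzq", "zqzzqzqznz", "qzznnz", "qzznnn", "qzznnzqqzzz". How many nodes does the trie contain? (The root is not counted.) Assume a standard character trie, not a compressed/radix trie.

Count nodes per top-level branch (shared prefixes stored once):
  'q'-branch (qznnn, qznqnzzzznz, qzqqznnzqqq, qzznnn, qzznnnnnqn, qzznnnqzq, qzznnqzn, qzznnz, qzznnzqqzzz, qzznnzznz, qzzzn): 47 nodes
  'z'-branch (zqzzqzqznz): 10 nodes
Sum: 57

57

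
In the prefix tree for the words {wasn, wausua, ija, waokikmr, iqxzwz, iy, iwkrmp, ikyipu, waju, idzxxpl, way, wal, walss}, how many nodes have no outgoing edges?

Leaves are exactly the stored words that no other stored word extends.
Those words: "idzxxpl", "ija", "ikyipu", "iqxzwz", "iwkrmp", "iy", "waju", "walss", "waokikmr", "wasn", "wausua", "way"
Leaf count: 12

12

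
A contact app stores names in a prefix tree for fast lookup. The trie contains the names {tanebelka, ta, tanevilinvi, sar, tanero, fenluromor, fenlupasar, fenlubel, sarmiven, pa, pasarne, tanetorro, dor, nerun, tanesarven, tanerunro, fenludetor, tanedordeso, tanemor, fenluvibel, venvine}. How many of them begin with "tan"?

8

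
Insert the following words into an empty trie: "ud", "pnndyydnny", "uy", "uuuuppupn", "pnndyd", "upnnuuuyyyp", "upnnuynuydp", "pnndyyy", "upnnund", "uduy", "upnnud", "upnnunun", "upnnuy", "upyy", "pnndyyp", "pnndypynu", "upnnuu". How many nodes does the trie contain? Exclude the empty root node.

Trace insertions, counting only characters that open a new branch:
  "ud" → 2 new (u, d)
  "pnndyydnny" → 10 new (p, n, n, d, y, y, d, n, n, y)
  "uy" → prefix "u" already present; 1 new (y)
  "uuuuppupn" → prefix "u" already present; 8 new (u, u, u, p, p, u, p, n)
  "pnndyd" → prefix "pnndy" already present; 1 new (d)
  "upnnuuuyyyp" → prefix "u" already present; 10 new (p, n, n, u, u, u, y, y, y, p)
  "upnnuynuydp" → prefix "upnnu" already present; 6 new (y, n, u, y, d, p)
  "pnndyyy" → prefix "pnndyy" already present; 1 new (y)
  "upnnund" → prefix "upnnu" already present; 2 new (n, d)
  "uduy" → prefix "ud" already present; 2 new (u, y)
  "upnnud" → prefix "upnnu" already present; 1 new (d)
  "upnnunun" → prefix "upnnun" already present; 2 new (u, n)
  "upnnuy" → prefix "upnnuy" already present; 0 new (none)
  "upyy" → prefix "up" already present; 2 new (y, y)
  "pnndyyp" → prefix "pnndyy" already present; 1 new (p)
  "pnndypynu" → prefix "pnndy" already present; 4 new (p, y, n, u)
  "upnnuu" → prefix "upnnuu" already present; 0 new (none)
Total nodes = 2 + 10 + 1 + 8 + 1 + 10 + 6 + 1 + 2 + 2 + 1 + 2 + 0 + 2 + 1 + 4 + 0 = 53

53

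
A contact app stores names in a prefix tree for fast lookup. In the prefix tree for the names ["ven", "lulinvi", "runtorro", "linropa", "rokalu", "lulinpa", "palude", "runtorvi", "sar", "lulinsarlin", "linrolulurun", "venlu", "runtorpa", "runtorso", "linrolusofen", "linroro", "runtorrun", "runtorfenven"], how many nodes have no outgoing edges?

17

A leaf is a node with no children — equivalently, the end of a word that is not a proper prefix of any other stored word.
Those words: "linrolulurun", "linrolusofen", "linropa", "linroro", "lulinpa", "lulinsarlin", "lulinvi", "palude", "rokalu", "runtorfenven", "runtorpa", "runtorro", "runtorrun", "runtorso", "runtorvi", "sar", "venlu"
Leaf count: 17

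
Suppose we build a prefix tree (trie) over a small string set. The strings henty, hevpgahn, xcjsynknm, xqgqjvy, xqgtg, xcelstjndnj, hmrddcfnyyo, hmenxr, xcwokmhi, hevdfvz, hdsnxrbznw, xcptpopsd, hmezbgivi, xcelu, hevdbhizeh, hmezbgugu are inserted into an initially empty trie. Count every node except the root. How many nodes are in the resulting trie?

Count nodes per top-level branch (shared prefixes stored once):
  'h'-branch (hdsnxrbznw, henty, hevdbhizeh, hevdfvz, hevpgahn, hmenxr, hmezbgivi, hmezbgugu, hmrddcfnyyo): 53 nodes
  'x'-branch (xcelstjndnj, xcelu, xcjsynknm, xcptpopsd, xcwokmhi, xqgqjvy, xqgtg): 40 nodes
Sum: 93

93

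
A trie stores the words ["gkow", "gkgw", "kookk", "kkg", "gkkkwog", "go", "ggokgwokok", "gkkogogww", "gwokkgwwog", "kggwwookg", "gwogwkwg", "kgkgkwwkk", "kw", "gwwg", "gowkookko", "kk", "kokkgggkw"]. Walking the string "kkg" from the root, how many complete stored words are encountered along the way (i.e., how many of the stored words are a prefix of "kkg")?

2

Walk "kkg" from the root; an end-of-word marker is hit whenever a stored word is a prefix of "kkg".
Prefixes of the query that are stored words: "kk", "kkg"
Count: 2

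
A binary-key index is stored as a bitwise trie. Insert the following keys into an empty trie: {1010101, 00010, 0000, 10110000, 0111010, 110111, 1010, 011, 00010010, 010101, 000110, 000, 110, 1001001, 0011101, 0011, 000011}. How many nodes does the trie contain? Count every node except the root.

Trace insertions, counting only characters that open a new branch:
  "1010101" → 7 new (1, 0, 1, 0, 1, 0, 1)
  "00010" → 5 new (0, 0, 0, 1, 0)
  "0000" → prefix "000" already present; 1 new (0)
  "10110000" → prefix "101" already present; 5 new (1, 0, 0, 0, 0)
  "0111010" → prefix "0" already present; 6 new (1, 1, 1, 0, 1, 0)
  "110111" → prefix "1" already present; 5 new (1, 0, 1, 1, 1)
  "1010" → prefix "1010" already present; 0 new (none)
  "011" → prefix "011" already present; 0 new (none)
  "00010010" → prefix "00010" already present; 3 new (0, 1, 0)
  "010101" → prefix "01" already present; 4 new (0, 1, 0, 1)
  "000110" → prefix "0001" already present; 2 new (1, 0)
  "000" → prefix "000" already present; 0 new (none)
  "110" → prefix "110" already present; 0 new (none)
  "1001001" → prefix "10" already present; 5 new (0, 1, 0, 0, 1)
  "0011101" → prefix "00" already present; 5 new (1, 1, 1, 0, 1)
  "0011" → prefix "0011" already present; 0 new (none)
  "000011" → prefix "0000" already present; 2 new (1, 1)
Total nodes = 7 + 5 + 1 + 5 + 6 + 5 + 0 + 0 + 3 + 4 + 2 + 0 + 0 + 5 + 5 + 0 + 2 = 50

50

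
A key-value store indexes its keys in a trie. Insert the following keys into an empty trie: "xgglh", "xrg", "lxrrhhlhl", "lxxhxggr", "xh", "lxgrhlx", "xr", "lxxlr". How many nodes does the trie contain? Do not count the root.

For each word, the new-node count is its length minus the longest prefix already in the trie:
  "xgglh" → 5 new (x, g, g, l, h)
  "xrg" → prefix "x" already present; 2 new (r, g)
  "lxrrhhlhl" → 9 new (l, x, r, r, h, h, l, h, l)
  "lxxhxggr" → prefix "lx" already present; 6 new (x, h, x, g, g, r)
  "xh" → prefix "x" already present; 1 new (h)
  "lxgrhlx" → prefix "lx" already present; 5 new (g, r, h, l, x)
  "xr" → prefix "xr" already present; 0 new (none)
  "lxxlr" → prefix "lxx" already present; 2 new (l, r)
Total nodes = 5 + 2 + 9 + 6 + 1 + 5 + 0 + 2 = 30

30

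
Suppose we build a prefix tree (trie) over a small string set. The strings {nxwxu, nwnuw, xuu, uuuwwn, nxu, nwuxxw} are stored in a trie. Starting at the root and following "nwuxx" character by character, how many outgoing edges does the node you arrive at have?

Walk "nwuxx" from the root, arriving at one node.
Distinct next characters after "nwuxx": w.
That node has 1 child edge.

1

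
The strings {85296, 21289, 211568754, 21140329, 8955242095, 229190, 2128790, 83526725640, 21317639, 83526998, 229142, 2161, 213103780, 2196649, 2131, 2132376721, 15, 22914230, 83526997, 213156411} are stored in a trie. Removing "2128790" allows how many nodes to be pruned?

After clearing the end-marker at "2128790", prune upward until reaching a node still needed by another word.
The suffix "790" (3 nodes) is used only by "2128790"; the node for "2128" still has the child "9", so pruning stops there.
Nodes removed: 3

3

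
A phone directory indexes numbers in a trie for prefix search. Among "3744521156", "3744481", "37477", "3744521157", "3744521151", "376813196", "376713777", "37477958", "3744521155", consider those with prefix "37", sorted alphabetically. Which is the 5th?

3744521157

Words with prefix "37", in lexicographic order: "3744481", "3744521151", "3744521155", "3744521156", "3744521157", "37477", "37477958", "376713777", "376813196"
Position 5: 3744521157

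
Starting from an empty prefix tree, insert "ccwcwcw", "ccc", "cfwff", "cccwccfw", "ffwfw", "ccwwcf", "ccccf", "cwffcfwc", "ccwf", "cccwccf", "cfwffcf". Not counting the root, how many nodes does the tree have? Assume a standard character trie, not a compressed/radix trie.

37

For each word, the new-node count is its length minus the longest prefix already in the trie:
  "ccwcwcw" → 7 new (c, c, w, c, w, c, w)
  "ccc" → prefix "cc" already present; 1 new (c)
  "cfwff" → prefix "c" already present; 4 new (f, w, f, f)
  "cccwccfw" → prefix "ccc" already present; 5 new (w, c, c, f, w)
  "ffwfw" → 5 new (f, f, w, f, w)
  "ccwwcf" → prefix "ccw" already present; 3 new (w, c, f)
  "ccccf" → prefix "ccc" already present; 2 new (c, f)
  "cwffcfwc" → prefix "c" already present; 7 new (w, f, f, c, f, w, c)
  "ccwf" → prefix "ccw" already present; 1 new (f)
  "cccwccf" → prefix "cccwccf" already present; 0 new (none)
  "cfwffcf" → prefix "cfwff" already present; 2 new (c, f)
Total nodes = 7 + 1 + 4 + 5 + 5 + 3 + 2 + 7 + 1 + 0 + 2 = 37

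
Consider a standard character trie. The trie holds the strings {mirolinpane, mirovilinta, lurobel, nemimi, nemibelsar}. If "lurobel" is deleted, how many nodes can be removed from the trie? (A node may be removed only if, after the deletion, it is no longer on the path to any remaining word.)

7

A node on "lurobel"'s path can go only if nothing else ends at it or branches off below it.
No other word shares any prefix with "lurobel", so all 7 of its nodes go.
Nodes removed: 7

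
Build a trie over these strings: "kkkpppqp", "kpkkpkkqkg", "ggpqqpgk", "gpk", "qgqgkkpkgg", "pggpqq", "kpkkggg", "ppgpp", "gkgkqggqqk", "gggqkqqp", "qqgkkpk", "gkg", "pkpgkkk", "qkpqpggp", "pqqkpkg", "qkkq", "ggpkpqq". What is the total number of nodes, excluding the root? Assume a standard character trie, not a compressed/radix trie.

Count nodes per top-level branch (shared prefixes stored once):
  'g'-branch (gggqkqqp, ggpkpqq, ggpqqpgk, gkg, gkgkqggqqk, gpk): 29 nodes
  'k'-branch (kkkpppqp, kpkkggg, kpkkpkkqkg): 20 nodes
  'p'-branch (pggpqq, pkpgkkk, ppgpp, pqqkpkg): 22 nodes
  'q'-branch (qgqgkkpkgg, qkkq, qkpqpggp, qqgkkpk): 25 nodes
Sum: 96

96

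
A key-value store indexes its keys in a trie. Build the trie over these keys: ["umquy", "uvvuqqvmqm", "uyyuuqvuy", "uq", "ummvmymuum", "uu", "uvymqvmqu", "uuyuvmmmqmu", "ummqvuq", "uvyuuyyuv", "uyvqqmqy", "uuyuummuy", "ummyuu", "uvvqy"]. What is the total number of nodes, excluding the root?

Insert word by word; a character creates a node only if that edge doesn't already exist:
  "umquy" → 5 new (u, m, q, u, y)
  "uvvuqqvmqm" → prefix "u" already present; 9 new (v, v, u, q, q, v, m, q, m)
  "uyyuuqvuy" → prefix "u" already present; 8 new (y, y, u, u, q, v, u, y)
  "uq" → prefix "u" already present; 1 new (q)
  "ummvmymuum" → prefix "um" already present; 8 new (m, v, m, y, m, u, u, m)
  "uu" → prefix "u" already present; 1 new (u)
  "uvymqvmqu" → prefix "uv" already present; 7 new (y, m, q, v, m, q, u)
  "uuyuvmmmqmu" → prefix "uu" already present; 9 new (y, u, v, m, m, m, q, m, u)
  "ummqvuq" → prefix "umm" already present; 4 new (q, v, u, q)
  "uvyuuyyuv" → prefix "uvy" already present; 6 new (u, u, y, y, u, v)
  "uyvqqmqy" → prefix "uy" already present; 6 new (v, q, q, m, q, y)
  "uuyuummuy" → prefix "uuyu" already present; 5 new (u, m, m, u, y)
  "ummyuu" → prefix "umm" already present; 3 new (y, u, u)
  "uvvqy" → prefix "uvv" already present; 2 new (q, y)
Total nodes = 5 + 9 + 8 + 1 + 8 + 1 + 7 + 9 + 4 + 6 + 6 + 5 + 3 + 2 = 74

74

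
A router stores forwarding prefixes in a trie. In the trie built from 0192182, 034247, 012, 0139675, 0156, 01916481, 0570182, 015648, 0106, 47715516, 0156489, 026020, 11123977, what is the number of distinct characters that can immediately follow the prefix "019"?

2

The children of the "019" node are the distinct next characters among strings starting with "019".
Characters that immediately follow "019" among the stored strings: {1, 2}.
That node has 2 child edges.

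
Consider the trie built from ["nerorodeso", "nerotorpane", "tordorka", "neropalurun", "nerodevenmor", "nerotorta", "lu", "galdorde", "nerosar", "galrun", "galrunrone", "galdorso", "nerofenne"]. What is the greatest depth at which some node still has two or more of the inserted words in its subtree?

7

Equivalently: take the maximum, over all pairs, of their longest common prefix length.
"nerotorpane" and "nerotorta" agree on "nerotor" (7 characters) before diverging; nothing deeper is shared.
Longest shared-prefix length: 7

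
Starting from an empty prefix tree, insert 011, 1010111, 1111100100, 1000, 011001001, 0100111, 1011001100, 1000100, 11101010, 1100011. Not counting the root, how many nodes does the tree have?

52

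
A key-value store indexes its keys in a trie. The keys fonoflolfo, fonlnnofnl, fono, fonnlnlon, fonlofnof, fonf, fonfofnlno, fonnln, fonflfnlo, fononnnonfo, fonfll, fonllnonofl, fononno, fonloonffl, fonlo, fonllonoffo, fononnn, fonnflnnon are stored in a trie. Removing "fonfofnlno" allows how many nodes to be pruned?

6

A node on "fonfofnlno"'s path can go only if nothing else ends at it or branches off below it.
The suffix "ofnlno" (6 nodes) is used only by "fonfofnlno"; the node for "fonf" still has the child "l", so pruning stops there.
Nodes removed: 6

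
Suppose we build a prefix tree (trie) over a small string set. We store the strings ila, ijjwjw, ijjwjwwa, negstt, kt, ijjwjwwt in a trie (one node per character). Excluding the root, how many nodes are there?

For each word, the new-node count is its length minus the longest prefix already in the trie:
  "ila" → 3 new (i, l, a)
  "ijjwjw" → prefix "i" already present; 5 new (j, j, w, j, w)
  "ijjwjwwa" → prefix "ijjwjw" already present; 2 new (w, a)
  "negstt" → 6 new (n, e, g, s, t, t)
  "kt" → 2 new (k, t)
  "ijjwjwwt" → prefix "ijjwjww" already present; 1 new (t)
Total nodes = 3 + 5 + 2 + 6 + 2 + 1 = 19

19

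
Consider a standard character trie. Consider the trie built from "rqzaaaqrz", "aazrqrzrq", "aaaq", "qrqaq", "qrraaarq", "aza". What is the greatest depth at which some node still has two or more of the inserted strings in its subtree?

2

The deepest shared node is where two words last agree before diverging.
"aaaq" and "aazrqrzrq" agree on "aa" (2 characters) before diverging; nothing deeper is shared.
Longest shared-prefix length: 2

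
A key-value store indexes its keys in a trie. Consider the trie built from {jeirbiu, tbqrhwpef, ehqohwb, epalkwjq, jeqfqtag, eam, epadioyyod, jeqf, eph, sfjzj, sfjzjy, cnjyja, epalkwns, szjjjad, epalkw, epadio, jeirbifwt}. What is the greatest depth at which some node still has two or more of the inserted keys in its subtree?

6

Look for the deepest trie node that still has at least two words in its subtree.
e.g. "epadio" and "epadioyyod" share the prefix "epadio" of length 6; no pair shares a longer one.
Longest shared-prefix length: 6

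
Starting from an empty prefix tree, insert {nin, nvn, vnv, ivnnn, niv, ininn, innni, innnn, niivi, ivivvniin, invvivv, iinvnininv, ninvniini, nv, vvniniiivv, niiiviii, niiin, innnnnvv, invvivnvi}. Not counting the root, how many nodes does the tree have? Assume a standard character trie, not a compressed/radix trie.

For each word, the new-node count is its length minus the longest prefix already in the trie:
  "nin" → 3 new (n, i, n)
  "nvn" → prefix "n" already present; 2 new (v, n)
  "vnv" → 3 new (v, n, v)
  "ivnnn" → 5 new (i, v, n, n, n)
  "niv" → prefix "ni" already present; 1 new (v)
  "ininn" → prefix "i" already present; 4 new (n, i, n, n)
  "innni" → prefix "in" already present; 3 new (n, n, i)
  "innnn" → prefix "innn" already present; 1 new (n)
  "niivi" → prefix "ni" already present; 3 new (i, v, i)
  "ivivvniin" → prefix "iv" already present; 7 new (i, v, v, n, i, i, n)
  "invvivv" → prefix "in" already present; 5 new (v, v, i, v, v)
  "iinvnininv" → prefix "i" already present; 9 new (i, n, v, n, i, n, i, n, v)
  "ninvniini" → prefix "nin" already present; 6 new (v, n, i, i, n, i)
  "nv" → prefix "nv" already present; 0 new (none)
  "vvniniiivv" → prefix "v" already present; 9 new (v, n, i, n, i, i, i, v, v)
  "niiiviii" → prefix "nii" already present; 5 new (i, v, i, i, i)
  "niiin" → prefix "niii" already present; 1 new (n)
  "innnnnvv" → prefix "innnn" already present; 3 new (n, v, v)
  "invvivnvi" → prefix "invviv" already present; 3 new (n, v, i)
Total nodes = 3 + 2 + 3 + 5 + 1 + 4 + 3 + 1 + 3 + 7 + 5 + 9 + 6 + 0 + 9 + 5 + 1 + 3 + 3 = 73

73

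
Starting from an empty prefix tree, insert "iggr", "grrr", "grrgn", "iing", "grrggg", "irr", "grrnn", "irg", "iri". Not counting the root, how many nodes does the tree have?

21

Insert word by word; a character creates a node only if that edge doesn't already exist:
  "iggr" → 4 new (i, g, g, r)
  "grrr" → 4 new (g, r, r, r)
  "grrgn" → prefix "grr" already present; 2 new (g, n)
  "iing" → prefix "i" already present; 3 new (i, n, g)
  "grrggg" → prefix "grrg" already present; 2 new (g, g)
  "irr" → prefix "i" already present; 2 new (r, r)
  "grrnn" → prefix "grr" already present; 2 new (n, n)
  "irg" → prefix "ir" already present; 1 new (g)
  "iri" → prefix "ir" already present; 1 new (i)
Total nodes = 4 + 4 + 2 + 3 + 2 + 2 + 2 + 1 + 1 = 21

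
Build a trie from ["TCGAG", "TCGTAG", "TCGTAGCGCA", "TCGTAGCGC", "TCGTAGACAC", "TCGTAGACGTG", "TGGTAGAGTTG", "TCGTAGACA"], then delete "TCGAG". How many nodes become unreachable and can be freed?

After clearing the end-marker at "TCGAG", prune upward until reaching a node still needed by another word.
The suffix "AG" (2 nodes) is used only by "TCGAG"; the node for "TCG" still has the child "T", so pruning stops there.
Nodes removed: 2

2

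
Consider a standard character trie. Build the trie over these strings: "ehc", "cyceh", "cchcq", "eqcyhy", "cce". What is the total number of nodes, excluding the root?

18

For each word, the new-node count is its length minus the longest prefix already in the trie:
  "ehc" → 3 new (e, h, c)
  "cyceh" → 5 new (c, y, c, e, h)
  "cchcq" → prefix "c" already present; 4 new (c, h, c, q)
  "eqcyhy" → prefix "e" already present; 5 new (q, c, y, h, y)
  "cce" → prefix "cc" already present; 1 new (e)
Total nodes = 3 + 5 + 4 + 5 + 1 = 18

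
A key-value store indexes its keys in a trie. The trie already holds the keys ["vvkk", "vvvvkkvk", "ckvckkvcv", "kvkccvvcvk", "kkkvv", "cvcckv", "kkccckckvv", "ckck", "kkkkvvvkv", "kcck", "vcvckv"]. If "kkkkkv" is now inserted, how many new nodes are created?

2

"kkkk" is already a path in the trie; the remaining "kv" must be added.
So 6 − 4 = 2 new nodes.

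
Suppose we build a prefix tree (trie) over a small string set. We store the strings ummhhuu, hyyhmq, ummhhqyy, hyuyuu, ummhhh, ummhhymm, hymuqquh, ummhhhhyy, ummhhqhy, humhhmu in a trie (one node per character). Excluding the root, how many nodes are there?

Trace insertions, counting only characters that open a new branch:
  "ummhhuu" → 7 new (u, m, m, h, h, u, u)
  "hyyhmq" → 6 new (h, y, y, h, m, q)
  "ummhhqyy" → prefix "ummhh" already present; 3 new (q, y, y)
  "hyuyuu" → prefix "hy" already present; 4 new (u, y, u, u)
  "ummhhh" → prefix "ummhh" already present; 1 new (h)
  "ummhhymm" → prefix "ummhh" already present; 3 new (y, m, m)
  "hymuqquh" → prefix "hy" already present; 6 new (m, u, q, q, u, h)
  "ummhhhhyy" → prefix "ummhhh" already present; 3 new (h, y, y)
  "ummhhqhy" → prefix "ummhhq" already present; 2 new (h, y)
  "humhhmu" → prefix "h" already present; 6 new (u, m, h, h, m, u)
Total nodes = 7 + 6 + 3 + 4 + 1 + 3 + 6 + 3 + 2 + 6 = 41

41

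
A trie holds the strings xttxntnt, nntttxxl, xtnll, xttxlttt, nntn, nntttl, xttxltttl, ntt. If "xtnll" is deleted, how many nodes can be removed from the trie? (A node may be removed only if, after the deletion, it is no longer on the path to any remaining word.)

3

Walk "xtnll" from the leaf back toward the root, removing each node that no remaining word uses.
The suffix "nll" (3 nodes) is used only by "xtnll"; the node for "xt" still has the child "t", so pruning stops there.
Nodes removed: 3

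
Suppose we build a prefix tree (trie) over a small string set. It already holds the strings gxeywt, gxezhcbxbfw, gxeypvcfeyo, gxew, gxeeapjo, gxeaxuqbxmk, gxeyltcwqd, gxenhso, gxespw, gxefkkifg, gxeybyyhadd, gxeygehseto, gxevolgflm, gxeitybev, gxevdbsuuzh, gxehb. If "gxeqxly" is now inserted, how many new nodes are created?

4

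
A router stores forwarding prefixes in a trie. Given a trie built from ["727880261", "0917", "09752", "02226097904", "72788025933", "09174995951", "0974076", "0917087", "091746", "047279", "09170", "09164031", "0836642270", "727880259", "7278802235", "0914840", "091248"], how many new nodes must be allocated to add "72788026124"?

2

"727880261" is already a path in the trie; the remaining "24" must be added.
Each of the 2 remaining characters creates one node.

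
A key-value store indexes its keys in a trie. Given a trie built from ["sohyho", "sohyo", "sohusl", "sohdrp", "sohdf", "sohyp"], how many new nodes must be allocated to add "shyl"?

3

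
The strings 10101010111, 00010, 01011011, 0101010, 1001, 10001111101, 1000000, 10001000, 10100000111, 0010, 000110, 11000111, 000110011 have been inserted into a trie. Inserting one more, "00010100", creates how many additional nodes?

Walking "00010100" from the root, the first 5 characters ("00010") follow existing edges; "1" is the first miss.
Each of the 3 remaining characters creates one node.

3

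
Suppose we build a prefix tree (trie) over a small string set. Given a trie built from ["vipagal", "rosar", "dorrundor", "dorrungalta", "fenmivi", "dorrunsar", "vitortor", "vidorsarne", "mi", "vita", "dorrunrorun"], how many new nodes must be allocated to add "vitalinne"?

"vita" is already a path in the trie; the remaining "linne" must be added.
New nodes needed: |"vitalinne"| − 4 = 9 − 4 = 5.

5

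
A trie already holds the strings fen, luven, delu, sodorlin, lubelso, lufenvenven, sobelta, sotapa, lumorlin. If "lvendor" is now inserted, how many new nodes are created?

6

"l" is already a path in the trie; the remaining "vendor" must be added.
New nodes needed: |"lvendor"| − 1 = 7 − 1 = 6.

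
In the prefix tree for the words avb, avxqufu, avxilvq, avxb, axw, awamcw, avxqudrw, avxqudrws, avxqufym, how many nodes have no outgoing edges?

8

Leaves are exactly the stored words that no other stored word extends.
Those words: "avb", "avxb", "avxilvq", "avxqudrws", "avxqufu", "avxqufym", "awamcw", "axw"
Leaf count: 8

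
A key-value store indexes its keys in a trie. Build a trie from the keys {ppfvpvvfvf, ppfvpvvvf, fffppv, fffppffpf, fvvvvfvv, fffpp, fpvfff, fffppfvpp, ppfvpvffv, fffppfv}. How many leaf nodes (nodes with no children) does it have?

8

Leaves are exactly the stored words that no other stored word extends.
Those words: "fffppffpf", "fffppfvpp", "fffppv", "fpvfff", "fvvvvfvv", "ppfvpvffv", "ppfvpvvfvf", "ppfvpvvvf"
Leaf count: 8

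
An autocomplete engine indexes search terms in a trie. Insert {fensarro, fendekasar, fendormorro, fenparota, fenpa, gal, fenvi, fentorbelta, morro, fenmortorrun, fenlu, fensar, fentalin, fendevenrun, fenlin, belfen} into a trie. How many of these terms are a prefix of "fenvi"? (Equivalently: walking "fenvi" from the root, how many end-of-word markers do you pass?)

1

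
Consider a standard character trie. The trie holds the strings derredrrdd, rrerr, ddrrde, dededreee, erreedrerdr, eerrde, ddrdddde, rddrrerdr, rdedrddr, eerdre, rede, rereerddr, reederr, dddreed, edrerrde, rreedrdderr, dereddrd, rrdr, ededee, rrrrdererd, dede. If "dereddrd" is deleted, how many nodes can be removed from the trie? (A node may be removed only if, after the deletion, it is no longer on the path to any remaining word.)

A node on "dereddrd"'s path can go only if nothing else ends at it or branches off below it.
The suffix "eddrd" (5 nodes) is used only by "dereddrd"; the node for "der" still has the child "r", so pruning stops there.
Nodes removed: 5

5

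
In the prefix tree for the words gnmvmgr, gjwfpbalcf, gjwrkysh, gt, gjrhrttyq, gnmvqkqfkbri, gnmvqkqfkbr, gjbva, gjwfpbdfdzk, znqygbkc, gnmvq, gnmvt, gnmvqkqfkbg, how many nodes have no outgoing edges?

11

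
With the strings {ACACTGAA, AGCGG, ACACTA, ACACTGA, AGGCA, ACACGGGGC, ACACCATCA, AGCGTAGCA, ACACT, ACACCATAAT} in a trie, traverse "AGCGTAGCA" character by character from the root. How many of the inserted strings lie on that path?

Walk "AGCGTAGCA" from the root; an end-of-word marker is hit whenever a stored word is a prefix of "AGCGTAGCA".
Prefixes of the query that are stored words: "AGCGTAGCA"
Count: 1

1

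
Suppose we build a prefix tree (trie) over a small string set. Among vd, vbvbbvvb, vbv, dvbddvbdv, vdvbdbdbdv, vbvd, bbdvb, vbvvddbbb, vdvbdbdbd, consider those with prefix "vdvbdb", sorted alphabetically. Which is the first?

vdvbdbdbd

Filter for "vdvbdb…" and sort: "vdvbdbdbd", "vdvbdbdbdv"
Position 1: vdvbdbdbd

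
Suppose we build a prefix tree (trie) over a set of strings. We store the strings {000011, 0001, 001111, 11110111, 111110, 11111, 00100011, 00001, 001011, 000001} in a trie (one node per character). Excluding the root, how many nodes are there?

For each word, the new-node count is its length minus the longest prefix already in the trie:
  "000011" → 6 new (0, 0, 0, 0, 1, 1)
  "0001" → prefix "000" already present; 1 new (1)
  "001111" → prefix "00" already present; 4 new (1, 1, 1, 1)
  "11110111" → 8 new (1, 1, 1, 1, 0, 1, 1, 1)
  "111110" → prefix "1111" already present; 2 new (1, 0)
  "11111" → prefix "11111" already present; 0 new (none)
  "00100011" → prefix "001" already present; 5 new (0, 0, 0, 1, 1)
  "00001" → prefix "00001" already present; 0 new (none)
  "001011" → prefix "0010" already present; 2 new (1, 1)
  "000001" → prefix "0000" already present; 2 new (0, 1)
Total nodes = 6 + 1 + 4 + 8 + 2 + 0 + 5 + 0 + 2 + 2 = 30

30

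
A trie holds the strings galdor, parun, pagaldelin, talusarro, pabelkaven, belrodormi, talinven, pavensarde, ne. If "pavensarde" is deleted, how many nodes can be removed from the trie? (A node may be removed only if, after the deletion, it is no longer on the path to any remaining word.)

After clearing the end-marker at "pavensarde", prune upward until reaching a node still needed by another word.
The suffix "vensarde" (8 nodes) is used only by "pavensarde"; the node for "pa" still has the child "r", so pruning stops there.
Nodes removed: 8

8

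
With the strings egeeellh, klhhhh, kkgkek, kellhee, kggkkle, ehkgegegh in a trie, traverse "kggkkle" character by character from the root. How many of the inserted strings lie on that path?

1

Traverse "kggkkle" character by character; count nodes along the way that are marked as word ends.
Prefixes of the query that are stored words: "kggkkle"
Count: 1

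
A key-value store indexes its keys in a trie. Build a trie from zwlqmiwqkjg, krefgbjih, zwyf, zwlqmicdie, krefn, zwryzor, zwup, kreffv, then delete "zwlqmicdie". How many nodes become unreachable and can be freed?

4

A node on "zwlqmicdie"'s path can go only if nothing else ends at it or branches off below it.
The suffix "cdie" (4 nodes) is used only by "zwlqmicdie"; the node for "zwlqmi" still has the child "w", so pruning stops there.
Nodes removed: 4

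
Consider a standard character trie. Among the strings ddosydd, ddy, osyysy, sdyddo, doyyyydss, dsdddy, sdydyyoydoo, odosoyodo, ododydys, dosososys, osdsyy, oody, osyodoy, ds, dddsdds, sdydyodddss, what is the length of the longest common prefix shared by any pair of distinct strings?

5

Look for the deepest trie node that still has at least two words in its subtree.
e.g. "sdydyodddss" and "sdydyyoydoo" share the prefix "sdydy" of length 5; no pair shares a longer one.
Longest shared-prefix length: 5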